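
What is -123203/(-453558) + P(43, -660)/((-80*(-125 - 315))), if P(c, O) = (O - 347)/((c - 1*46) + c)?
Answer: 86506545547/319304832000 ≈ 0.27092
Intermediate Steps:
P(c, O) = (-347 + O)/(-46 + 2*c) (P(c, O) = (-347 + O)/((c - 46) + c) = (-347 + O)/((-46 + c) + c) = (-347 + O)/(-46 + 2*c))
-123203/(-453558) + P(43, -660)/((-80*(-125 - 315))) = -123203/(-453558) + ((-347 - 660)/(2*(-23 + 43)))/((-80*(-125 - 315))) = -123203*(-1/453558) + ((½)*(-1007)/20)/((-80*(-440))) = 123203/453558 + ((½)*(1/20)*(-1007))/35200 = 123203/453558 - 1007/40*1/35200 = 123203/453558 - 1007/1408000 = 86506545547/319304832000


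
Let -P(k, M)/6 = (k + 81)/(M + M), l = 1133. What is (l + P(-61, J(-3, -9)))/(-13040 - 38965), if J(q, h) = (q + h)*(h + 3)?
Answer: -6793/312030 ≈ -0.021770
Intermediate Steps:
J(q, h) = (3 + h)*(h + q) (J(q, h) = (h + q)*(3 + h) = (3 + h)*(h + q))
P(k, M) = -3*(81 + k)/M (P(k, M) = -6*(k + 81)/(M + M) = -6*(81 + k)/(2*M) = -6*(81 + k)*1/(2*M) = -3*(81 + k)/M)
(l + P(-61, J(-3, -9)))/(-13040 - 38965) = (1133 + 3*(-81 - 1*(-61))/((-9)² + 3*(-9) + 3*(-3) - 9*(-3)))/(-13040 - 38965) = (1133 + 3*(-81 + 61)/(81 - 27 - 9 + 27))/(-52005) = (1133 + 3*(-20)/72)*(-1/52005) = (1133 + 3*(1/72)*(-20))*(-1/52005) = (1133 - ⅚)*(-1/52005) = (6793/6)*(-1/52005) = -6793/312030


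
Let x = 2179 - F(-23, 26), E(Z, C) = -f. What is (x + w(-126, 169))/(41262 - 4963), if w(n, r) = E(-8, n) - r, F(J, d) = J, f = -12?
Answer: 2045/36299 ≈ 0.056338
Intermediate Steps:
E(Z, C) = 12 (E(Z, C) = -1*(-12) = 12)
x = 2202 (x = 2179 - 1*(-23) = 2179 + 23 = 2202)
w(n, r) = 12 - r
(x + w(-126, 169))/(41262 - 4963) = (2202 + (12 - 1*169))/(41262 - 4963) = (2202 + (12 - 169))/36299 = (2202 - 157)*(1/36299) = 2045*(1/36299) = 2045/36299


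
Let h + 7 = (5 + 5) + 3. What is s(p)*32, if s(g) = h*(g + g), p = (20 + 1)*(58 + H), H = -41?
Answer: 137088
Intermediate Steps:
h = 6 (h = -7 + ((5 + 5) + 3) = -7 + (10 + 3) = -7 + 13 = 6)
p = 357 (p = (20 + 1)*(58 - 41) = 21*17 = 357)
s(g) = 12*g (s(g) = 6*(g + g) = 6*(2*g) = 12*g)
s(p)*32 = (12*357)*32 = 4284*32 = 137088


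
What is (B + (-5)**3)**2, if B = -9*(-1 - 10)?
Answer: 676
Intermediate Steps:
B = 99 (B = -9*(-11) = 99)
(B + (-5)**3)**2 = (99 + (-5)**3)**2 = (99 - 125)**2 = (-26)**2 = 676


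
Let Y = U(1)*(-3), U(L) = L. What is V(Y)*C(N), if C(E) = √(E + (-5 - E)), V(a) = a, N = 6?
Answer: -3*I*√5 ≈ -6.7082*I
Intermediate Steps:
Y = -3 (Y = 1*(-3) = -3)
C(E) = I*√5 (C(E) = √(-5) = I*√5)
V(Y)*C(N) = -3*I*√5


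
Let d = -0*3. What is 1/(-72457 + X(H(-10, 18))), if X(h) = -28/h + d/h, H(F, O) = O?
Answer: -9/652127 ≈ -1.3801e-5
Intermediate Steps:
d = 0 (d = -1*0 = 0)
X(h) = -28/h (X(h) = -28/h + 0/h = -28/h + 0 = -28/h)
1/(-72457 + X(H(-10, 18))) = 1/(-72457 - 28/18) = 1/(-72457 - 28*1/18) = 1/(-72457 - 14/9) = 1/(-652127/9) = -9/652127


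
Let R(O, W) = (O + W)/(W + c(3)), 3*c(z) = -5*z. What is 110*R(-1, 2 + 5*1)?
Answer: 330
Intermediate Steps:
c(z) = -5*z/3 (c(z) = (-5*z)/3 = -5*z/3)
R(O, W) = (O + W)/(-5 + W) (R(O, W) = (O + W)/(W - 5/3*3) = (O + W)/(W - 5) = (O + W)/(-5 + W))
110*R(-1, 2 + 5*1) = 110*((-1 + (2 + 5*1))/(-5 + (2 + 5*1))) = 110*((-1 + (2 + 5))/(-5 + (2 + 5))) = 110*((-1 + 7)/(-5 + 7)) = 110*(6/2) = 110*((½)*6) = 110*3 = 330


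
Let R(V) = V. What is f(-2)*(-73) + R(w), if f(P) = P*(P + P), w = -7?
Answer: -591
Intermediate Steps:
f(P) = 2*P² (f(P) = P*(2*P) = 2*P²)
f(-2)*(-73) + R(w) = (2*(-2)²)*(-73) - 7 = (2*4)*(-73) - 7 = 8*(-73) - 7 = -584 - 7 = -591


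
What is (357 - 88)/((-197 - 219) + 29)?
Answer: -269/387 ≈ -0.69509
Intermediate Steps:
(357 - 88)/((-197 - 219) + 29) = 269/(-416 + 29) = 269/(-387) = 269*(-1/387) = -269/387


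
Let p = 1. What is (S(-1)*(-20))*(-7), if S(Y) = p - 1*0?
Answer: 140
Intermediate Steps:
S(Y) = 1 (S(Y) = 1 - 1*0 = 1 + 0 = 1)
(S(-1)*(-20))*(-7) = (1*(-20))*(-7) = -20*(-7) = 140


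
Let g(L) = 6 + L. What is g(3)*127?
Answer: 1143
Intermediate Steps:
g(3)*127 = (6 + 3)*127 = 9*127 = 1143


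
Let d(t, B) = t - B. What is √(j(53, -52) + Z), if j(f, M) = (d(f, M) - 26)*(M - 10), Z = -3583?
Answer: I*√8481 ≈ 92.092*I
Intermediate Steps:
j(f, M) = (-10 + M)*(-26 + f - M) (j(f, M) = ((f - M) - 26)*(M - 10) = (-26 + f - M)*(-10 + M) = (-10 + M)*(-26 + f - M))
√(j(53, -52) + Z) = √((260 - 16*(-52) - 10*53 - 1*(-52)*(-52 - 1*53)) - 3583) = √((260 + 832 - 530 - 1*(-52)*(-52 - 53)) - 3583) = √((260 + 832 - 530 - 1*(-52)*(-105)) - 3583) = √((260 + 832 - 530 - 5460) - 3583) = √(-4898 - 3583) = √(-8481) = I*√8481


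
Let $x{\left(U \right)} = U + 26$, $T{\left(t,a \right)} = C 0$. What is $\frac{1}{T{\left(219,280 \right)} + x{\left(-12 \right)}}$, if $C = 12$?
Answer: $\frac{1}{14} \approx 0.071429$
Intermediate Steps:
$T{\left(t,a \right)} = 0$ ($T{\left(t,a \right)} = 12 \cdot 0 = 0$)
$x{\left(U \right)} = 26 + U$
$\frac{1}{T{\left(219,280 \right)} + x{\left(-12 \right)}} = \frac{1}{0 + \left(26 - 12\right)} = \frac{1}{0 + 14} = \frac{1}{14}$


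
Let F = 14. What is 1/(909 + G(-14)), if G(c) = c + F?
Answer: 1/909 ≈ 0.0011001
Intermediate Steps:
G(c) = 14 + c (G(c) = c + 14 = 14 + c)
1/(909 + G(-14)) = 1/(909 + (14 - 14)) = 1/(909 + 0) = 1/909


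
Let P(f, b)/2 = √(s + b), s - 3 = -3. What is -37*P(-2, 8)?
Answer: -148*√2 ≈ -209.30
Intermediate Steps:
s = 0 (s = 3 - 3 = 0)
P(f, b) = 2*√b (P(f, b) = 2*√(0 + b) = 2*√b)
-37*P(-2, 8) = -74*√8 = -74*2*√2 = -148*√2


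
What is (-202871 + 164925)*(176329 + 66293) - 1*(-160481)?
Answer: -9206373931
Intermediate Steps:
(-202871 + 164925)*(176329 + 66293) - 1*(-160481) = -37946*242622 + 160481 = -9206534412 + 160481 = -9206373931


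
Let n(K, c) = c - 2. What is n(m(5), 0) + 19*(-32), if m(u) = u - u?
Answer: -610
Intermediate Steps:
m(u) = 0
n(K, c) = -2 + c
n(m(5), 0) + 19*(-32) = (-2 + 0) + 19*(-32) = -2 - 608 = -610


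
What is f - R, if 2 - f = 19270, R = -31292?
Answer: 12024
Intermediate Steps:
f = -19268 (f = 2 - 1*19270 = 2 - 19270 = -19268)
f - R = -19268 - 1*(-31292) = -19268 + 31292 = 12024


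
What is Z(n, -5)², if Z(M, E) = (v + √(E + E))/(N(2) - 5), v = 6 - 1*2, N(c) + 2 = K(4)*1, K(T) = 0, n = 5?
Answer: 6/49 + 8*I*√10/49 ≈ 0.12245 + 0.51629*I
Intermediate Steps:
N(c) = -2 (N(c) = -2 + 0*1 = -2 + 0 = -2)
v = 4 (v = 6 - 2 = 4)
Z(M, E) = -4/7 - √2*√E/7 (Z(M, E) = (4 + √(E + E))/(-2 - 5) = (4 + √(2*E))/(-7) = (4 + √2*√E)*(-⅐) = -4/7 - √2*√E/7)
Z(n, -5)² = (-4/7 - √2*√(-5)/7)² = (-4/7 - √2*I*√5/7)² = (-4/7 - I*√10/7)²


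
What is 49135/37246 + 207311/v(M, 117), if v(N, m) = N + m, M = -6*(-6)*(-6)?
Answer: -701512831/335214 ≈ -2092.7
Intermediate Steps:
M = -216 (M = 36*(-6) = -216)
49135/37246 + 207311/v(M, 117) = 49135/37246 + 207311/(-216 + 117) = 49135*(1/37246) + 207311/(-99) = 49135/37246 + 207311*(-1/99) = 49135/37246 - 207311/99 = -701512831/335214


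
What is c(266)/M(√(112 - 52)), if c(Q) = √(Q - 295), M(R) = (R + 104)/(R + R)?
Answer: -30*I*√29/2689 + 104*I*√435/2689 ≈ 0.74657*I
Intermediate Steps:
M(R) = (104 + R)/(2*R) (M(R) = (104 + R)/((2*R)) = (104 + R)*(1/(2*R)) = (104 + R)/(2*R))
c(Q) = √(-295 + Q)
c(266)/M(√(112 - 52)) = √(-295 + 266)/(((104 + √(112 - 52))/(2*(√(112 - 52))))) = √(-29)/(((104 + √60)/(2*(√60)))) = (I*√29)/(((104 + 2*√15)/(2*((2*√15))))) = (I*√29)/(((√15/30)*(104 + 2*√15)/2)) = (I*√29)/((√15*(104 + 2*√15)/60)) = (I*√29)*(4*√15/(104 + 2*√15)) = 4*I*√435/(104 + 2*√15)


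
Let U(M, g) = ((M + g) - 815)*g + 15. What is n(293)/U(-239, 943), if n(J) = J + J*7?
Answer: -1172/52329 ≈ -0.022397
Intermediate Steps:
n(J) = 8*J (n(J) = J + 7*J = 8*J)
U(M, g) = 15 + g*(-815 + M + g) (U(M, g) = (-815 + M + g)*g + 15 = g*(-815 + M + g) + 15 = 15 + g*(-815 + M + g))
n(293)/U(-239, 943) = (8*293)/(15 + 943**2 - 815*943 - 239*943) = 2344/(15 + 889249 - 768545 - 225377) = 2344/(-104658) = 2344*(-1/104658) = -1172/52329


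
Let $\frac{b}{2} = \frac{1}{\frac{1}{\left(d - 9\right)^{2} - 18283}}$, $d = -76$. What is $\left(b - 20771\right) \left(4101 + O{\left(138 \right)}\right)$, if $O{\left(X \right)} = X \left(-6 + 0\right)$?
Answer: $-140369151$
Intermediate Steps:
$O{\left(X \right)} = - 6 X$ ($O{\left(X \right)} = X \left(-6\right) = - 6 X$)
$b = -22116$ ($b = \frac{2}{\frac{1}{\left(-76 - 9\right)^{2} - 18283}} = \frac{2}{\frac{1}{\left(-85\right)^{2} - 18283}} = \frac{2}{\frac{1}{7225 - 18283}} = \frac{2}{\frac{1}{-11058}} = \frac{2}{- \frac{1}{11058}} = 2 \left(-11058\right) = -22116$)
$\left(b - 20771\right) \left(4101 + O{\left(138 \right)}\right) = \left(-22116 - 20771\right) \left(4101 - 828\right) = - 42887 \left(4101 - 828\right) = \left(-42887\right) 3273 = -140369151$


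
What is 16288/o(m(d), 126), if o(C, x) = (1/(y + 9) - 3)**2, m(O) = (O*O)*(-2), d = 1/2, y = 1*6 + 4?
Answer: 183749/98 ≈ 1875.0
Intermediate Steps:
y = 10 (y = 6 + 4 = 10)
d = 1/2 ≈ 0.50000
m(O) = -2*O**2 (m(O) = O**2*(-2) = -2*O**2)
o(C, x) = 3136/361 (o(C, x) = (1/(10 + 9) - 3)**2 = (1/19 - 3)**2 = (-56/19)**2 = 3136/361)
16288/o(m(d), 126) = 16288/(3136/361) = 16288*(361/3136) = 183749/98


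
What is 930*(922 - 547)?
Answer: 348750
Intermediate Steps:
930*(922 - 547) = 930*375 = 348750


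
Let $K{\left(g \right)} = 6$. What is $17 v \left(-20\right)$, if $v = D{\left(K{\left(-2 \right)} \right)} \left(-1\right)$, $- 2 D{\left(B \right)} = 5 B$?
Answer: $-5100$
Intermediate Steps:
$D{\left(B \right)} = - \frac{5 B}{2}$
$v = 15$ ($v = \left(- \frac{5}{2}\right) 6 \left(-1\right) = \left(-15\right) \left(-1\right) = 15$)
$17 v \left(-20\right) = 17 \cdot 15 \left(-20\right) = 255 \left(-20\right) = -5100$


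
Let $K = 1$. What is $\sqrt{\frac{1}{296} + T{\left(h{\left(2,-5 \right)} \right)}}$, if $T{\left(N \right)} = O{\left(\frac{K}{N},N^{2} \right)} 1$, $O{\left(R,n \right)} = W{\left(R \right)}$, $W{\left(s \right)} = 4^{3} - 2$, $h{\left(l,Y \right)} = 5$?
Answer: $\frac{\sqrt{1358122}}{148} \approx 7.8742$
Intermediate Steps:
$W{\left(s \right)} = 62$ ($W{\left(s \right)} = 64 - 2 = 62$)
$O{\left(R,n \right)} = 62$
$T{\left(N \right)} = 62$ ($T{\left(N \right)} = 62 \cdot 1 = 62$)
$\sqrt{\frac{1}{296} + T{\left(h{\left(2,-5 \right)} \right)}} = \sqrt{\frac{1}{296} + 62} = \sqrt{\frac{18353}{296}} = \frac{\sqrt{1358122}}{148}$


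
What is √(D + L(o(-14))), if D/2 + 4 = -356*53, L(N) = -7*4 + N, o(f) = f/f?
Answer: I*√37771 ≈ 194.35*I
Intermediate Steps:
o(f) = 1
L(N) = -28 + N
D = -37744 (D = -8 + 2*(-356*53) = -8 + 2*(-18868) = -8 - 37736 = -37744)
√(D + L(o(-14))) = √(-37744 + (-28 + 1)) = √(-37744 - 27) = √(-37771) = I*√37771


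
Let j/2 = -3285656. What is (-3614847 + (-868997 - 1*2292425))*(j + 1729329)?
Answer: 32810579301427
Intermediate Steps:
j = -6571312 (j = 2*(-3285656) = -6571312)
(-3614847 + (-868997 - 1*2292425))*(j + 1729329) = (-3614847 + (-868997 - 1*2292425))*(-6571312 + 1729329) = (-3614847 + (-868997 - 2292425))*(-4841983) = (-3614847 - 3161422)*(-4841983) = -6776269*(-4841983) = 32810579301427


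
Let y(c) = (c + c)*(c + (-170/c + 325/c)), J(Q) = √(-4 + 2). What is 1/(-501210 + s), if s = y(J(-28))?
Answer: -1/500904 ≈ -1.9964e-6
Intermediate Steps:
J(Q) = I*√2 (J(Q) = √(-2) = I*√2)
y(c) = 2*c*(c + 155/c) (y(c) = (2*c)*(c + 155/c) = 2*c*(c + 155/c))
s = 306 (s = 310 + 2*(I*√2)² = 310 + 2*(-2) = 310 - 4 = 306)
1/(-501210 + s) = 1/(-501210 + 306) = 1/(-500904) = -1/500904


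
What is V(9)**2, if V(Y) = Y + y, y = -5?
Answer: 16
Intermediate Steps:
V(Y) = -5 + Y (V(Y) = Y - 5 = -5 + Y)
V(9)**2 = (-5 + 9)**2 = 4**2 = 16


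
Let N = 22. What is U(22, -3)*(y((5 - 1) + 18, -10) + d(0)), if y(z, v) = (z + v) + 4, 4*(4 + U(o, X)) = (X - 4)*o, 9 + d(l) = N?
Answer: -2465/2 ≈ -1232.5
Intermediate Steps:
d(l) = 13 (d(l) = -9 + 22 = 13)
U(o, X) = -4 + o*(-4 + X)/4 (U(o, X) = -4 + ((X - 4)*o)/4 = -4 + ((-4 + X)*o)/4 = -4 + (o*(-4 + X))/4 = -4 + o*(-4 + X)/4)
y(z, v) = 4 + v + z (y(z, v) = (v + z) + 4 = 4 + v + z)
U(22, -3)*(y((5 - 1) + 18, -10) + d(0)) = (-4 - 1*22 + (1/4)*(-3)*22)*((4 - 10 + ((5 - 1) + 18)) + 13) = (-4 - 22 - 33/2)*((4 - 10 + (4 + 18)) + 13) = -85*((4 - 10 + 22) + 13)/2 = -85*(16 + 13)/2 = -85/2*29 = -2465/2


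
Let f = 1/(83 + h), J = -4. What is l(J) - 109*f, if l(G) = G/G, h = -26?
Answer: -52/57 ≈ -0.91228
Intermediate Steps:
l(G) = 1
f = 1/57 (f = 1/(83 - 26) = 1/57 ≈ 0.017544)
l(J) - 109*f = 1 - 109*1/57 = 1 - 109/57 = -52/57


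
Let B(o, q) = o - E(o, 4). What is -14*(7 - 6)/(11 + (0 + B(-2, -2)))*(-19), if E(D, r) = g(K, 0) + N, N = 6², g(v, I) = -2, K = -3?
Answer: -266/25 ≈ -10.640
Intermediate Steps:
N = 36
E(D, r) = 34 (E(D, r) = -2 + 36 = 34)
B(o, q) = -34 + o (B(o, q) = o - 1*34 = o - 34 = -34 + o)
-14*(7 - 6)/(11 + (0 + B(-2, -2)))*(-19) = -14*(7 - 6)/(11 + (0 + (-34 - 2)))*(-19) = -14/(11 + (0 - 36))*(-19) = -14/(11 - 36)*(-19) = -14/(-25)*(-19) = -14*(-1)/25*(-19) = -14*(-1/25)*(-19) = (14/25)*(-19) = -266/25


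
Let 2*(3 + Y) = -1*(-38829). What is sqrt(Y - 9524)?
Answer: 5*sqrt(1582)/2 ≈ 99.436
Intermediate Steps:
Y = 38823/2 (Y = -3 + (-1*(-38829))/2 = -3 + (1/2)*38829 = -3 + 38829/2 = 38823/2 ≈ 19412.)
sqrt(Y - 9524) = sqrt(38823/2 - 9524) = sqrt(19775/2) = 5*sqrt(1582)/2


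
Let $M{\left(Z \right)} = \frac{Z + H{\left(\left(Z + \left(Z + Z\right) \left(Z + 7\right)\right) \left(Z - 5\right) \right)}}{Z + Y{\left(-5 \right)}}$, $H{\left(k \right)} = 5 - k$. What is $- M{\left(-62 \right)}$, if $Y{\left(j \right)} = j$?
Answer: $\frac{452729}{67} \approx 6757.1$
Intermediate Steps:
$M{\left(Z \right)} = \frac{5 + Z - \left(-5 + Z\right) \left(Z + 2 Z \left(7 + Z\right)\right)}{-5 + Z}$ ($M{\left(Z \right)} = \frac{Z - \left(-5 + \left(Z + \left(Z + Z\right) \left(Z + 7\right)\right) \left(Z - 5\right)\right)}{Z - 5} = \frac{Z - \left(-5 + \left(Z + 2 Z \left(7 + Z\right)\right) \left(-5 + Z\right)\right)}{-5 + Z} = \frac{Z - \left(-5 + \left(-5 + Z\right) \left(Z + 2 Z \left(7 + Z\right)\right)\right)}{-5 + Z} = \frac{5 + Z - \left(-5 + Z\right) \left(Z + 2 Z \left(7 + Z\right)\right)}{-5 + Z}$)
$- M{\left(-62 \right)} = - \frac{5 - 62 - - 62 \left(-75 + 2 \left(-62\right)^{2} + 5 \left(-62\right)\right)}{-5 - 62} = - \frac{5 - 62 - - 62 \left(-75 + 2 \cdot 3844 - 310\right)}{-67} = - \frac{\left(-1\right) \left(5 - 62 - - 62 \left(-75 + 7688 - 310\right)\right)}{67} = - \frac{\left(-1\right) \left(5 - 62 - \left(-62\right) 7303\right)}{67} = - \frac{\left(-1\right) \left(5 - 62 + 452786\right)}{67} = - \frac{\left(-1\right) 452729}{67} = \left(-1\right) \left(- \frac{452729}{67}\right) = \frac{452729}{67}$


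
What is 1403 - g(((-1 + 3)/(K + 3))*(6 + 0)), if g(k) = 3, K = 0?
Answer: 1400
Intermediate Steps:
1403 - g(((-1 + 3)/(K + 3))*(6 + 0)) = 1403 - 1*3 = 1403 - 3 = 1400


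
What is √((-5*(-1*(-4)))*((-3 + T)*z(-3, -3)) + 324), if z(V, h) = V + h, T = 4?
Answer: 2*√111 ≈ 21.071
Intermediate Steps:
√((-5*(-1*(-4)))*((-3 + T)*z(-3, -3)) + 324) = √((-5*(-1*(-4)))*((-3 + 4)*(-3 - 3)) + 324) = √((-20)*(1*(-6)) + 324) = √(-5*4*(-6) + 324) = √(-20*(-6) + 324) = √(120 + 324) = √444 = 2*√111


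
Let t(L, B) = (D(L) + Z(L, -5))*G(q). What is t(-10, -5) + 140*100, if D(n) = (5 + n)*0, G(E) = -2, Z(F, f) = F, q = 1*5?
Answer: 14020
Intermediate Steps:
q = 5
D(n) = 0
t(L, B) = -2*L (t(L, B) = (0 + L)*(-2) = L*(-2) = -2*L)
t(-10, -5) + 140*100 = -2*(-10) + 140*100 = 20 + 14000 = 14020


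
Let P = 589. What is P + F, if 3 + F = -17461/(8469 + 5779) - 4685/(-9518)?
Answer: 39684730993/67806232 ≈ 585.27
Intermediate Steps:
F = -253139655/67806232 (F = -3 + (-17461/(8469 + 5779) - 4685/(-9518)) = -3 + (-17461/14248 - 4685*(-1/9518)) = -3 + (-17461*1/14248 + 4685/9518) = -3 + (-17461/14248 + 4685/9518) = -3 - 49720959/67806232 = -253139655/67806232 ≈ -3.7333)
P + F = 589 - 253139655/67806232 = 39684730993/67806232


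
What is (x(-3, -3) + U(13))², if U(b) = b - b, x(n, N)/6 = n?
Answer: 324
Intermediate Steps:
x(n, N) = 6*n
U(b) = 0
(x(-3, -3) + U(13))² = (6*(-3) + 0)² = (-18 + 0)² = (-18)² = 324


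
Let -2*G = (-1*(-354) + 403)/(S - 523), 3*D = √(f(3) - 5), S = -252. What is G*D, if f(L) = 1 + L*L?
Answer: 757*√5/4650 ≈ 0.36402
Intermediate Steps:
f(L) = 1 + L²
D = √5/3 (D = √((1 + 3²) - 5)/3 = √((1 + 9) - 5)/3 = √(10 - 5)/3 = √5/3 ≈ 0.74536)
G = 757/1550 (G = -(-1*(-354) + 403)/(2*(-252 - 523)) = -(354 + 403)/(2*(-775)) = -757*(-1)/(2*775) = -½*(-757/775) = 757/1550 ≈ 0.48839)
G*D = 757*(√5/3)/1550 = 757*√5/4650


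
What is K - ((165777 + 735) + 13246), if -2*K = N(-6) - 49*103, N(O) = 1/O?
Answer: -2126813/12 ≈ -1.7723e+5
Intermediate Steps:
K = 30283/12 (K = -(1/(-6) - 49*103)/2 = -(-⅙ - 5047)/2 = -½*(-30283/6) = 30283/12 ≈ 2523.6)
K - ((165777 + 735) + 13246) = 30283/12 - ((165777 + 735) + 13246) = 30283/12 - (166512 + 13246) = 30283/12 - 1*179758 = 30283/12 - 179758 = -2126813/12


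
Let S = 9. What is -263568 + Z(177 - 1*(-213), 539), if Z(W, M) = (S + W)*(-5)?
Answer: -265563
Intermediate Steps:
Z(W, M) = -45 - 5*W (Z(W, M) = (9 + W)*(-5) = -45 - 5*W)
-263568 + Z(177 - 1*(-213), 539) = -263568 + (-45 - 5*(177 - 1*(-213))) = -263568 + (-45 - 5*(177 + 213)) = -263568 + (-45 - 5*390) = -263568 + (-45 - 1950) = -263568 - 1995 = -265563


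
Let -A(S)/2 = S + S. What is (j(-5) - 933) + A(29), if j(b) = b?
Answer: -1054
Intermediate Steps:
A(S) = -4*S (A(S) = -2*(S + S) = -4*S)
(j(-5) - 933) + A(29) = (-5 - 933) - 4*29 = -938 - 116 = -1054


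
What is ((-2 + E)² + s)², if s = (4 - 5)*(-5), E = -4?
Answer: 1681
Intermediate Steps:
s = 5 (s = -1*(-5) = 5)
((-2 + E)² + s)² = ((-2 - 4)² + 5)² = ((-6)² + 5)² = (36 + 5)² = 41² = 1681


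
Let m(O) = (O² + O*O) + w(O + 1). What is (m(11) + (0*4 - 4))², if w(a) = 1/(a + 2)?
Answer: 11108889/196 ≈ 56678.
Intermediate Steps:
w(a) = 1/(2 + a)
m(O) = 1/(3 + O) + 2*O² (m(O) = (O² + O*O) + 1/(2 + (O + 1)) = (O² + O²) + 1/(2 + (1 + O)) = 2*O² + 1/(3 + O) = 1/(3 + O) + 2*O²)
(m(11) + (0*4 - 4))² = ((1 + 2*11²*(3 + 11))/(3 + 11) + (0*4 - 4))² = ((1 + 2*121*14)/14 + (0 - 4))² = ((1 + 3388)/14 - 4)² = ((1/14)*3389 - 4)² = (3389/14 - 4)² = (3333/14)² = 11108889/196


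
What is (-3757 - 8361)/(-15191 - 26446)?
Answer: 12118/41637 ≈ 0.29104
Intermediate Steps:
(-3757 - 8361)/(-15191 - 26446) = -12118/(-41637) = -12118*(-1/41637) = 12118/41637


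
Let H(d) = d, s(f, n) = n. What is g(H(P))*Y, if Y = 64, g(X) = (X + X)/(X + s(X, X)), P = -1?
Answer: 64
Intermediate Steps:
g(X) = 1 (g(X) = (X + X)/(X + X) = (2*X)/((2*X)) = (2*X)*(1/(2*X)) = 1)
g(H(P))*Y = 1*64 = 64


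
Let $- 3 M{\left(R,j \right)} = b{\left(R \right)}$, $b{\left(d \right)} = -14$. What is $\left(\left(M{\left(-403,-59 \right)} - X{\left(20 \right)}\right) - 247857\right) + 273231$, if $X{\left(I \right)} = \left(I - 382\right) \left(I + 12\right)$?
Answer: $\frac{110888}{3} \approx 36963.0$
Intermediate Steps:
$M{\left(R,j \right)} = \frac{14}{3}$ ($M{\left(R,j \right)} = \left(- \frac{1}{3}\right) \left(-14\right) = \frac{14}{3}$)
$X{\left(I \right)} = \left(-382 + I\right) \left(12 + I\right)$
$\left(\left(M{\left(-403,-59 \right)} - X{\left(20 \right)}\right) - 247857\right) + 273231 = \left(\left(\frac{14}{3} - \left(-4584 + 20^{2} - 7400\right)\right) - 247857\right) + 273231 = \left(\left(\frac{14}{3} - \left(-4584 + 400 - 7400\right)\right) - 247857\right) + 273231 = \left(\left(\frac{14}{3} - -11584\right) - 247857\right) + 273231 = \left(\left(\frac{14}{3} + 11584\right) - 247857\right) + 273231 = \left(\frac{34766}{3} - 247857\right) + 273231 = - \frac{708805}{3} + 273231 = \frac{110888}{3}$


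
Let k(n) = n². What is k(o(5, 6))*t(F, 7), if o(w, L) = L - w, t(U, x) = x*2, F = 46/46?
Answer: 14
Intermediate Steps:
F = 1 (F = 46*(1/46) = 1)
t(U, x) = 2*x
k(o(5, 6))*t(F, 7) = (6 - 1*5)²*(2*7) = (6 - 5)²*14 = 1²*14 = 1*14 = 14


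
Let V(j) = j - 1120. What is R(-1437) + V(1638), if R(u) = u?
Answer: -919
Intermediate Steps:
V(j) = -1120 + j
R(-1437) + V(1638) = -1437 + (-1120 + 1638) = -1437 + 518 = -919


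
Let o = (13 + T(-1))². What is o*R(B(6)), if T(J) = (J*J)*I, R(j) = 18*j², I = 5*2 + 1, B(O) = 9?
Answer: 839808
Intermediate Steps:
I = 11 (I = 10 + 1 = 11)
T(J) = 11*J² (T(J) = (J*J)*11 = J²*11 = 11*J²)
o = 576 (o = (13 + 11*(-1)²)² = (13 + 11*1)² = (13 + 11)² = 24² = 576)
o*R(B(6)) = 576*(18*9²) = 576*(18*81) = 576*1458 = 839808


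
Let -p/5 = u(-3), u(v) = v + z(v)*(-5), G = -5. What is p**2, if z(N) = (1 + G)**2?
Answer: 172225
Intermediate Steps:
z(N) = 16 (z(N) = (1 - 5)**2 = (-4)**2 = 16)
u(v) = -80 + v (u(v) = v + 16*(-5) = v - 80 = -80 + v)
p = 415 (p = -5*(-80 - 3) = -5*(-83) = 415)
p**2 = 415**2 = 172225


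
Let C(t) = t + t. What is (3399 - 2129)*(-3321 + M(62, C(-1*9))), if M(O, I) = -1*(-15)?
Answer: -4198620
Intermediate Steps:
C(t) = 2*t
M(O, I) = 15
(3399 - 2129)*(-3321 + M(62, C(-1*9))) = (3399 - 2129)*(-3321 + 15) = 1270*(-3306) = -4198620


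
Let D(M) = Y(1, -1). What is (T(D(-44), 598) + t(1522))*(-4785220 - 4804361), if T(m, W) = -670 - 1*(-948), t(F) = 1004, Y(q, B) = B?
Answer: -12293842842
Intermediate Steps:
D(M) = -1
T(m, W) = 278 (T(m, W) = -670 + 948 = 278)
(T(D(-44), 598) + t(1522))*(-4785220 - 4804361) = (278 + 1004)*(-4785220 - 4804361) = 1282*(-9589581) = -12293842842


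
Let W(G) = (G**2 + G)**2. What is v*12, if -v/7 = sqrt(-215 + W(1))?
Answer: -84*I*sqrt(211) ≈ -1220.2*I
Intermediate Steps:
W(G) = (G + G**2)**2
v = -7*I*sqrt(211) (v = -7*sqrt(-215 + 1**2*(1 + 1)**2) = -7*sqrt(-215 + 1*2**2) = -7*sqrt(-215 + 1*4) = -7*sqrt(-215 + 4) = -7*I*sqrt(211) ≈ -101.68*I)
v*12 = -7*I*sqrt(211)*12 = -84*I*sqrt(211)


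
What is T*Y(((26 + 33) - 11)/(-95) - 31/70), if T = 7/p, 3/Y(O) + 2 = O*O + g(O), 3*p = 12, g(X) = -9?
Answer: -9286725/17867779 ≈ -0.51975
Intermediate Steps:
p = 4 (p = (⅓)*12 = 4)
Y(O) = 3/(-11 + O²) (Y(O) = 3/(-2 + (O*O - 9)) = 3/(-2 + (O² - 9)) = 3/(-2 + (-9 + O²)) = 3/(-11 + O²))
T = 7/4 ≈ 1.7500
T*Y(((26 + 33) - 11)/(-95) - 31/70) = 7*(3/(-11 + (((26 + 33) - 11)/(-95) - 31/70)²))/4 = 7*(3/(-11 + ((59 - 11)*(-1/95) - 31*1/70)²))/4 = 7*(3/(-11 + (48*(-1/95) - 31/70)²))/4 = 7*(3/(-11 + (-48/95 - 31/70)²))/4 = 7*(3/(-11 + (-1261/1330)²))/4 = 7*(3/(-11 + 1590121/1768900))/4 = 7*(3/(-17867779/1768900))/4 = 7*(3*(-1768900/17867779))/4 = (7/4)*(-5306700/17867779) = -9286725/17867779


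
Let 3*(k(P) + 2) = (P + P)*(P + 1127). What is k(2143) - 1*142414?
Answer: 4529324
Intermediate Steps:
k(P) = -2 + 2*P*(1127 + P)/3 (k(P) = -2 + ((P + P)*(P + 1127))/3 = -2 + ((2*P)*(1127 + P))/3 = -2 + (2*P*(1127 + P))/3 = -2 + 2*P*(1127 + P)/3)
k(2143) - 1*142414 = (-2 + (⅔)*2143² + (2254/3)*2143) - 1*142414 = (-2 + (⅔)*4592449 + 4830322/3) - 142414 = (-2 + 9184898/3 + 4830322/3) - 142414 = 4671738 - 142414 = 4529324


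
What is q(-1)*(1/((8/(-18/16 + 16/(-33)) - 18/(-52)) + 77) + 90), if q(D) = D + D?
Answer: -143979440/799763 ≈ -180.03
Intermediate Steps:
q(D) = 2*D
q(-1)*(1/((8/(-18/16 + 16/(-33)) - 18/(-52)) + 77) + 90) = (2*(-1))*(1/((8/(-18/16 + 16/(-33)) - 18/(-52)) + 77) + 90) = -2*(1/((8/(-18*1/16 + 16*(-1/33)) - 18*(-1/52)) + 77) + 90) = -2*(1/((8/(-9/8 - 16/33) + 9/26) + 77) + 90) = -2*(1/((8/(-425/264) + 9/26) + 77) + 90) = -2*(1/((8*(-264/425) + 9/26) + 77) + 90) = -2*(1/((-2112/425 + 9/26) + 77) + 90) = -2*(1/(-51087/11050 + 77) + 90) = -2*(1/(799763/11050) + 90) = -2*(11050/799763 + 90) = -2*71989720/799763 = -143979440/799763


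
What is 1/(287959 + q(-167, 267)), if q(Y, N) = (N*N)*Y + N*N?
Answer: -1/11546015 ≈ -8.6610e-8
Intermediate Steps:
q(Y, N) = N² + Y*N² (q(Y, N) = N²*Y + N² = Y*N² + N² = N² + Y*N²)
1/(287959 + q(-167, 267)) = 1/(287959 + 267²*(1 - 167)) = 1/(287959 + 71289*(-166)) = 1/(287959 - 11833974) = 1/(-11546015) = -1/11546015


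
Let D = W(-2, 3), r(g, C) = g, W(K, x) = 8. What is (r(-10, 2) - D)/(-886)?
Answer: 9/443 ≈ 0.020316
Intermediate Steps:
D = 8
(r(-10, 2) - D)/(-886) = (-10 - 1*8)/(-886) = (-10 - 8)*(-1/886) = -18*(-1/886) = 9/443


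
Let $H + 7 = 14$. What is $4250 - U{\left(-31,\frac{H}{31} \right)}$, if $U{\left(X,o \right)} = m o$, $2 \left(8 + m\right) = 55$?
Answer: $\frac{263227}{62} \approx 4245.6$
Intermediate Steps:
$H = 7$ ($H = -7 + 14 = 7$)
$m = \frac{39}{2}$ ($m = -8 + \frac{1}{2} \cdot 55 = -8 + \frac{55}{2} = \frac{39}{2} \approx 19.5$)
$U{\left(X,o \right)} = \frac{39 o}{2}$
$4250 - U{\left(-31,\frac{H}{31} \right)} = 4250 - \frac{39 \cdot \frac{7}{31}}{2} = 4250 - \frac{39 \cdot 7 \cdot \frac{1}{31}}{2} = 4250 - \frac{39}{2} \cdot \frac{7}{31} = 4250 - \frac{273}{62} = \frac{263227}{62}$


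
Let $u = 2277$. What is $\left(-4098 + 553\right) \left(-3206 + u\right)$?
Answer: $3293305$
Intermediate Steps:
$\left(-4098 + 553\right) \left(-3206 + u\right) = \left(-4098 + 553\right) \left(-3206 + 2277\right) = \left(-3545\right) \left(-929\right) = 3293305$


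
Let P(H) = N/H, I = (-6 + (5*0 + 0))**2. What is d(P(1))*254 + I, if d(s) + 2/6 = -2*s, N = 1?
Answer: -1670/3 ≈ -556.67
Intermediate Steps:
I = 36 (I = (-6 + (0 + 0))**2 = (-6 + 0)**2 = (-6)**2 = 36)
P(H) = 1/H
d(s) = -1/3 - 2*s
d(P(1))*254 + I = (-1/3 - 2/1)*254 + 36 = (-1/3 - 2*1)*254 + 36 = (-1/3 - 2)*254 + 36 = -7/3*254 + 36 = -1778/3 + 36 = -1670/3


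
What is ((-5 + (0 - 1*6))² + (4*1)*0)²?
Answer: 14641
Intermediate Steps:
((-5 + (0 - 1*6))² + (4*1)*0)² = ((-5 + (0 - 6))² + 4*0)² = ((-5 - 6)² + 0)² = ((-11)² + 0)² = (121 + 0)² = 121² = 14641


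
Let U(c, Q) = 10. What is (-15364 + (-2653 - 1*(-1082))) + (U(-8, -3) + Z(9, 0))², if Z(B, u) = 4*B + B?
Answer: -13910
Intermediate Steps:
Z(B, u) = 5*B
(-15364 + (-2653 - 1*(-1082))) + (U(-8, -3) + Z(9, 0))² = (-15364 + (-2653 - 1*(-1082))) + (10 + 5*9)² = (-15364 + (-2653 + 1082)) + (10 + 45)² = (-15364 - 1571) + 55² = -16935 + 3025 = -13910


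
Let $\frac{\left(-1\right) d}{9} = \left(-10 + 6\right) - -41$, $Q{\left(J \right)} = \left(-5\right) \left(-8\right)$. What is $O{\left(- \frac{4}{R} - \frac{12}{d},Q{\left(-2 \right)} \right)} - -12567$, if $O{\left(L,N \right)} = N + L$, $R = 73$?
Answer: $\frac{102154369}{8103} \approx 12607.0$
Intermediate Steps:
$Q{\left(J \right)} = 40$
$d = -333$ ($d = - 9 \left(\left(-10 + 6\right) - -41\right) = - 9 \left(-4 + 41\right) = \left(-9\right) 37 = -333$)
$O{\left(L,N \right)} = L + N$
$O{\left(- \frac{4}{R} - \frac{12}{d},Q{\left(-2 \right)} \right)} - -12567 = \left(\left(- \frac{4}{73} - \frac{12}{-333}\right) + 40\right) - -12567 = \left(\left(\left(-4\right) \frac{1}{73} - - \frac{4}{111}\right) + 40\right) + 12567 = \left(\left(- \frac{4}{73} + \frac{4}{111}\right) + 40\right) + 12567 = \left(- \frac{152}{8103} + 40\right) + 12567 = \frac{323968}{8103} + 12567 = \frac{102154369}{8103}$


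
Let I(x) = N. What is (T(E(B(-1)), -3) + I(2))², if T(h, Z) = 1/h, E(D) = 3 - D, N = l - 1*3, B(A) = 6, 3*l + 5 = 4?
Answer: 121/9 ≈ 13.444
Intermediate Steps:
l = -⅓ (l = -5/3 + (⅓)*4 = -5/3 + 4/3 = -⅓ ≈ -0.33333)
N = -10/3 (N = -⅓ - 1*3 = -⅓ - 3 = -10/3 ≈ -3.3333)
I(x) = -10/3
(T(E(B(-1)), -3) + I(2))² = (1/(3 - 1*6) - 10/3)² = (1/(3 - 6) - 10/3)² = (1/(-3) - 10/3)² = (-⅓ - 10/3)² = (-11/3)² = 121/9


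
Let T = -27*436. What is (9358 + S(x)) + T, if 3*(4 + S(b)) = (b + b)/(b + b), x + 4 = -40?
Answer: -7253/3 ≈ -2417.7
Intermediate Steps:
T = -11772
x = -44 (x = -4 - 40 = -44)
S(b) = -11/3 (S(b) = -4 + ((b + b)/(b + b))/3 = -4 + ((2*b)/((2*b)))/3 = -4 + ((2*b)*(1/(2*b)))/3 = -4 + (⅓)*1 = -4 + ⅓ = -11/3)
(9358 + S(x)) + T = (9358 - 11/3) - 11772 = 28063/3 - 11772 = -7253/3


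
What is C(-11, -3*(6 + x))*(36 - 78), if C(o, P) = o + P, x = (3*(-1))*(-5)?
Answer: 3108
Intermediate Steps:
x = 15 (x = -3*(-5) = 15)
C(o, P) = P + o
C(-11, -3*(6 + x))*(36 - 78) = (-3*(6 + 15) - 11)*(36 - 78) = (-3*21 - 11)*(-42) = (-63 - 11)*(-42) = -74*(-42) = 3108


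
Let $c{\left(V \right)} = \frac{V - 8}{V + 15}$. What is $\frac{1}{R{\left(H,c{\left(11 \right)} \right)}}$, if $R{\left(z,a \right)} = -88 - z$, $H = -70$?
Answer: $- \frac{1}{18} \approx -0.055556$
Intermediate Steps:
$c{\left(V \right)} = \frac{-8 + V}{15 + V}$
$\frac{1}{R{\left(H,c{\left(11 \right)} \right)}} = \frac{1}{-88 - -70} = \frac{1}{-88 + 70} = \frac{1}{-18} = - \frac{1}{18}$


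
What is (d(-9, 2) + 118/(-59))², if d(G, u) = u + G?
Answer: 81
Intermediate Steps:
d(G, u) = G + u
(d(-9, 2) + 118/(-59))² = ((-9 + 2) + 118/(-59))² = (-7 + 118*(-1/59))² = (-7 - 2)² = (-9)² = 81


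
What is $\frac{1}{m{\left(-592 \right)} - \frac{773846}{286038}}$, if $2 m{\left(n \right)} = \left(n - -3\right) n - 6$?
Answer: $\frac{143019}{24933688556} \approx 5.736 \cdot 10^{-6}$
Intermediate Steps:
$m{\left(n \right)} = -3 + \frac{n \left(3 + n\right)}{2}$ ($m{\left(n \right)} = \frac{\left(n - -3\right) n - 6}{2} = \frac{\left(n + 3\right) n - 6}{2} = \frac{\left(3 + n\right) n - 6}{2} = \frac{n \left(3 + n\right) - 6}{2} = \frac{-6 + n \left(3 + n\right)}{2} = -3 + \frac{n \left(3 + n\right)}{2}$)
$\frac{1}{m{\left(-592 \right)} - \frac{773846}{286038}} = \frac{1}{\left(-3 + \frac{\left(-592\right)^{2}}{2} + \frac{3}{2} \left(-592\right)\right) - \frac{773846}{286038}} = \frac{1}{\left(-3 + \frac{1}{2} \cdot 350464 - 888\right) - \frac{386923}{143019}} = \frac{1}{\left(-3 + 175232 - 888\right) - \frac{386923}{143019}} = \frac{1}{174341 - \frac{386923}{143019}} = \frac{1}{\frac{24933688556}{143019}} = \frac{143019}{24933688556}$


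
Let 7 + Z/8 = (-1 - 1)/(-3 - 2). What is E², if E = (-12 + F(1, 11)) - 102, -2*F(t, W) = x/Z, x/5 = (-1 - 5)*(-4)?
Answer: 6165289/484 ≈ 12738.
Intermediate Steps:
Z = -264/5 (Z = -56 + 8*((-1 - 1)/(-3 - 2)) = -56 + 8*(-2/(-5)) = -56 + 8*(-2*(-⅕)) = -56 + 8*(⅖) = -56 + 16/5 = -264/5 ≈ -52.800)
x = 120 (x = 5*((-1 - 5)*(-4)) = 5*(-6*(-4)) = 5*24 = 120)
F(t, W) = 25/22 (F(t, W) = -60/(-264/5) = -60*(-5)/264 = -½*(-25/11) = 25/22)
E = -2483/22 (E = (-12 + 25/22) - 102 = -239/22 - 102 = -2483/22 ≈ -112.86)
E² = (-2483/22)² = 6165289/484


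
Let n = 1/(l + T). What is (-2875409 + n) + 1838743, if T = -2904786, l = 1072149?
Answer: -1899832468243/1832637 ≈ -1.0367e+6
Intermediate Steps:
n = -1/1832637 (n = 1/(1072149 - 2904786) = 1/(-1832637) = -1/1832637 ≈ -5.4566e-7)
(-2875409 + n) + 1838743 = (-2875409 - 1/1832637) + 1838743 = -5269580923534/1832637 + 1838743 = -1899832468243/1832637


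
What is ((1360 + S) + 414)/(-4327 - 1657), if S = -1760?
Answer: -7/2992 ≈ -0.0023396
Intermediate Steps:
((1360 + S) + 414)/(-4327 - 1657) = ((1360 - 1760) + 414)/(-4327 - 1657) = (-400 + 414)/(-5984) = 14*(-1/5984) = -7/2992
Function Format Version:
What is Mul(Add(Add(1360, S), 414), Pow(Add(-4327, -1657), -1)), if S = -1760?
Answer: Rational(-7, 2992) ≈ -0.0023396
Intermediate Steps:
Mul(Add(Add(1360, S), 414), Pow(Add(-4327, -1657), -1)) = Mul(Add(Add(1360, -1760), 414), Pow(Add(-4327, -1657), -1)) = Mul(Add(-400, 414), Pow(-5984, -1)) = Mul(14, Rational(-1, 5984)) = Rational(-7, 2992)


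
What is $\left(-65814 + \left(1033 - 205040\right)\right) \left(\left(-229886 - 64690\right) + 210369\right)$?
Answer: $22720816947$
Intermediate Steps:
$\left(-65814 + \left(1033 - 205040\right)\right) \left(\left(-229886 - 64690\right) + 210369\right) = \left(-65814 - 204007\right) \left(-294576 + 210369\right) = \left(-269821\right) \left(-84207\right) = 22720816947$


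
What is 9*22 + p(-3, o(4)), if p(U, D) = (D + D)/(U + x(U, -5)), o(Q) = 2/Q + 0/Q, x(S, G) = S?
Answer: 1187/6 ≈ 197.83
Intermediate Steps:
o(Q) = 2/Q (o(Q) = 2/Q + 0 = 2/Q)
p(U, D) = D/U (p(U, D) = (D + D)/(U + U) = (2*D)/((2*U)) = (2*D)*(1/(2*U)) = D/U)
9*22 + p(-3, o(4)) = 9*22 + (2/4)/(-3) = 198 + (2*(¼))*(-⅓) = 198 + (½)*(-⅓) = 198 - ⅙ = 1187/6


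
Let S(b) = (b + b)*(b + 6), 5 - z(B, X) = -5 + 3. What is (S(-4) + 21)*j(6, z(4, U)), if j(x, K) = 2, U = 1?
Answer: 10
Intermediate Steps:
z(B, X) = 7 (z(B, X) = 5 - (-5 + 3) = 5 - 1*(-2) = 5 + 2 = 7)
S(b) = 2*b*(6 + b) (S(b) = (2*b)*(6 + b) = 2*b*(6 + b))
(S(-4) + 21)*j(6, z(4, U)) = (2*(-4)*(6 - 4) + 21)*2 = (2*(-4)*2 + 21)*2 = (-16 + 21)*2 = 5*2 = 10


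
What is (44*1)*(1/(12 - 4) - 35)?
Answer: -3069/2 ≈ -1534.5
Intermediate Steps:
(44*1)*(1/(12 - 4) - 35) = 44*(1/8 - 35) = 44*(⅛ - 35) = 44*(-279/8) = -3069/2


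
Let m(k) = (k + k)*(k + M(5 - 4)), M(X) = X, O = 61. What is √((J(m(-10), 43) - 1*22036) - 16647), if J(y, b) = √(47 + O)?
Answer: √(-38683 + 6*√3) ≈ 196.65*I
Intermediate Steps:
m(k) = 2*k*(1 + k) (m(k) = (k + k)*(k + (5 - 4)) = (2*k)*(k + 1) = (2*k)*(1 + k) = 2*k*(1 + k))
J(y, b) = 6*√3 (J(y, b) = √(47 + 61) = √108 = 6*√3)
√((J(m(-10), 43) - 1*22036) - 16647) = √((6*√3 - 1*22036) - 16647) = √((6*√3 - 22036) - 16647) = √((-22036 + 6*√3) - 16647) = √(-38683 + 6*√3)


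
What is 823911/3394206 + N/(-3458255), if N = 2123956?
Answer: -1453283287877/3912676623510 ≈ -0.37143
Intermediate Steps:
823911/3394206 + N/(-3458255) = 823911/3394206 + 2123956/(-3458255) = 823911*(1/3394206) + 2123956*(-1/3458255) = 274637/1131402 - 2123956/3458255 = -1453283287877/3912676623510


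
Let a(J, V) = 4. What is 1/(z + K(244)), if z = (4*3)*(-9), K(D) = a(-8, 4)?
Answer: -1/104 ≈ -0.0096154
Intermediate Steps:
K(D) = 4
z = -108 (z = 12*(-9) = -108)
1/(z + K(244)) = 1/(-108 + 4) = 1/(-104) = -1/104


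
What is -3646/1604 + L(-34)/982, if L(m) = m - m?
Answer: -1823/802 ≈ -2.2731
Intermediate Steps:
L(m) = 0
-3646/1604 + L(-34)/982 = -3646/1604 + 0/982 = -3646*1/1604 + 0*(1/982) = -1823/802 + 0 = -1823/802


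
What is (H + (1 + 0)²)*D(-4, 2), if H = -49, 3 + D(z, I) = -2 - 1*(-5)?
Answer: 0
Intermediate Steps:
D(z, I) = 0 (D(z, I) = -3 + (-2 - 1*(-5)) = -3 + (-2 + 5) = -3 + 3 = 0)
(H + (1 + 0)²)*D(-4, 2) = (-49 + (1 + 0)²)*0 = (-49 + 1²)*0 = (-49 + 1)*0 = -48*0 = 0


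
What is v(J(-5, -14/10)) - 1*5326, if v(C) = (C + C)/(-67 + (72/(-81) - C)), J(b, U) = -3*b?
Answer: -1986733/373 ≈ -5326.4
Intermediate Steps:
v(C) = 2*C/(-611/9 - C) (v(C) = (2*C)/(-67 + (72*(-1/81) - C)) = (2*C)/(-67 + (-8/9 - C)) = (2*C)/(-611/9 - C) = 2*C/(-611/9 - C))
v(J(-5, -14/10)) - 1*5326 = -18*(-3*(-5))/(611 + 9*(-3*(-5))) - 1*5326 = -18*15/(611 + 9*15) - 5326 = -18*15/(611 + 135) - 5326 = -18*15/746 - 5326 = -18*15*1/746 - 5326 = -135/373 - 5326 = -1986733/373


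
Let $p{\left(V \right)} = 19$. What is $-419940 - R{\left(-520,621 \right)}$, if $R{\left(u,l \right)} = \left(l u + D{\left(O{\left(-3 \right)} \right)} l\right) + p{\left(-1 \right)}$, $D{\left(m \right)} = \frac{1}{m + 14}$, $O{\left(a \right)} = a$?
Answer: $- \frac{1068050}{11} \approx -97096.0$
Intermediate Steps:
$D{\left(m \right)} = \frac{1}{14 + m}$
$R{\left(u,l \right)} = 19 + \frac{l}{11} + l u$ ($R{\left(u,l \right)} = \left(l u + \frac{l}{14 - 3}\right) + 19 = \left(l u + \frac{l}{11}\right) + 19 = \left(\frac{l}{11} + l u\right) + 19 = 19 + \frac{l}{11} + l u$)
$-419940 - R{\left(-520,621 \right)} = -419940 - \left(19 + \frac{1}{11} \cdot 621 + 621 \left(-520\right)\right) = -419940 - \left(19 + \frac{621}{11} - 322920\right) = -419940 - - \frac{3551290}{11} = -419940 + \frac{3551290}{11} = - \frac{1068050}{11}$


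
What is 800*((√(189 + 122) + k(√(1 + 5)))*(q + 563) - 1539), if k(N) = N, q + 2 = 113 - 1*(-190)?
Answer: -1231200 + 691200*√6 + 691200*√311 ≈ 1.2651e+7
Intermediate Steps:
q = 301 (q = -2 + (113 - 1*(-190)) = -2 + (113 + 190) = -2 + 303 = 301)
800*((√(189 + 122) + k(√(1 + 5)))*(q + 563) - 1539) = 800*((√(189 + 122) + √(1 + 5))*(301 + 563) - 1539) = 800*((√311 + √6)*864 - 1539) = 800*((√6 + √311)*864 - 1539) = 800*((864*√6 + 864*√311) - 1539) = 800*(-1539 + 864*√6 + 864*√311) = -1231200 + 691200*√6 + 691200*√311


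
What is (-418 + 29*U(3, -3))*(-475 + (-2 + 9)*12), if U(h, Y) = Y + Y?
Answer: 231472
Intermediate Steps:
U(h, Y) = 2*Y
(-418 + 29*U(3, -3))*(-475 + (-2 + 9)*12) = (-418 + 29*(2*(-3)))*(-475 + (-2 + 9)*12) = (-418 + 29*(-6))*(-475 + 7*12) = (-418 - 174)*(-475 + 84) = -592*(-391) = 231472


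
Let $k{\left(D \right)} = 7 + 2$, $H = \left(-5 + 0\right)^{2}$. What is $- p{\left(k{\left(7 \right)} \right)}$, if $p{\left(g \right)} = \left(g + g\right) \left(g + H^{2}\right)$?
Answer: $-11412$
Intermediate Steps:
$H = 25$ ($H = \left(-5\right)^{2} = 25$)
$k{\left(D \right)} = 9$
$p{\left(g \right)} = 2 g \left(625 + g\right)$ ($p{\left(g \right)} = \left(g + g\right) \left(g + 25^{2}\right) = 2 g \left(g + 625\right) = 2 g \left(625 + g\right)$)
$- p{\left(k{\left(7 \right)} \right)} = - 2 \cdot 9 \left(625 + 9\right) = - 2 \cdot 9 \cdot 634 = \left(-1\right) 11412 = -11412$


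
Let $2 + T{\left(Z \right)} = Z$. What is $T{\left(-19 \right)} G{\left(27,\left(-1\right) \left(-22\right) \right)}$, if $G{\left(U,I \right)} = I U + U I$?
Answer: $-24948$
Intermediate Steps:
$T{\left(Z \right)} = -2 + Z$
$G{\left(U,I \right)} = 2 I U$ ($G{\left(U,I \right)} = I U + I U = 2 I U$)
$T{\left(-19 \right)} G{\left(27,\left(-1\right) \left(-22\right) \right)} = \left(-2 - 19\right) 2 \left(\left(-1\right) \left(-22\right)\right) 27 = - 21 \cdot 2 \cdot 22 \cdot 27 = \left(-21\right) 1188 = -24948$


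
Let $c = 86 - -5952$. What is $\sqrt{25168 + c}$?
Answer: $\sqrt{31206} \approx 176.65$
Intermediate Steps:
$c = 6038$ ($c = 86 + 5952 = 6038$)
$\sqrt{25168 + c} = \sqrt{25168 + 6038} = \sqrt{31206}$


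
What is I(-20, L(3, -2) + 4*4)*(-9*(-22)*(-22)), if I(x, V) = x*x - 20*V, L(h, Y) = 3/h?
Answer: -261360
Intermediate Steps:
I(x, V) = x**2 - 20*V
I(-20, L(3, -2) + 4*4)*(-9*(-22)*(-22)) = ((-20)**2 - 20*(3/3 + 4*4))*(-9*(-22)*(-22)) = (400 - 20*(3*(1/3) + 16))*(198*(-22)) = (400 - 20*(1 + 16))*(-4356) = (400 - 20*17)*(-4356) = (400 - 340)*(-4356) = 60*(-4356) = -261360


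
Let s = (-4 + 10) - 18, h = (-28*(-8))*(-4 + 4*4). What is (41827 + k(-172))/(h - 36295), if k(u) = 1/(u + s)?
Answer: -7696167/6183688 ≈ -1.2446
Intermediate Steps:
h = 2688 (h = 224*(-4 + 16) = 224*12 = 2688)
s = -12 (s = 6 - 18 = -12)
k(u) = 1/(-12 + u) (k(u) = 1/(u - 12) = 1/(-12 + u))
(41827 + k(-172))/(h - 36295) = (41827 + 1/(-12 - 172))/(2688 - 36295) = (41827 + 1/(-184))/(-33607) = (41827 - 1/184)*(-1/33607) = (7696167/184)*(-1/33607) = -7696167/6183688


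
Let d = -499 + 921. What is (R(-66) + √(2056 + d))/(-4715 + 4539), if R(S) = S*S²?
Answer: 3267/2 - √2478/176 ≈ 1633.2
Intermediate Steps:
d = 422
R(S) = S³
(R(-66) + √(2056 + d))/(-4715 + 4539) = ((-66)³ + √(2056 + 422))/(-4715 + 4539) = (-287496 + √2478)/(-176) = (-287496 + √2478)*(-1/176) = 3267/2 - √2478/176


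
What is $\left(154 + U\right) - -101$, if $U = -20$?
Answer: $235$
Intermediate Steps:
$\left(154 + U\right) - -101 = \left(154 - 20\right) - -101 = 134 + \left(-8 + 109\right) = 134 + 101 = 235$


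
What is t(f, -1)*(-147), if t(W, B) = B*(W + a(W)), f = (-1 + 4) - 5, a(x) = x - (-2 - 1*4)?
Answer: 294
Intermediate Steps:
a(x) = 6 + x (a(x) = x - (-2 - 4) = x - 1*(-6) = x + 6 = 6 + x)
f = -2 (f = 3 - 5 = -2)
t(W, B) = B*(6 + 2*W) (t(W, B) = B*(W + (6 + W)) = B*(6 + 2*W))
t(f, -1)*(-147) = (2*(-1)*(3 - 2))*(-147) = (2*(-1)*1)*(-147) = -2*(-147) = 294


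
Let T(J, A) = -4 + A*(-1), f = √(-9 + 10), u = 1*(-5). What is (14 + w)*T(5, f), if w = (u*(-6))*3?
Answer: -520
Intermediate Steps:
u = -5
f = 1 (f = √1 = 1)
T(J, A) = -4 - A
w = 90 (w = -5*(-6)*3 = 30*3 = 90)
(14 + w)*T(5, f) = (14 + 90)*(-4 - 1*1) = 104*(-4 - 1) = 104*(-5) = -520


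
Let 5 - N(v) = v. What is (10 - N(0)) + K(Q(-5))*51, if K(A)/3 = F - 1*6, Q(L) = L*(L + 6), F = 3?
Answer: -454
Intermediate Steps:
N(v) = 5 - v
Q(L) = L*(6 + L)
K(A) = -9 (K(A) = 3*(3 - 1*6) = 3*(3 - 6) = 3*(-3) = -9)
(10 - N(0)) + K(Q(-5))*51 = (10 - (5 - 1*0)) - 9*51 = (10 - (5 + 0)) - 459 = (10 - 1*5) - 459 = (10 - 5) - 459 = 5 - 459 = -454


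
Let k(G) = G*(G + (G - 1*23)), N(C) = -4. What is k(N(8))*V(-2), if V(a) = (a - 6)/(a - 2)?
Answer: 248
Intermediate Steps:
V(a) = (-6 + a)/(-2 + a)
k(G) = G*(-23 + 2*G) (k(G) = G*(G + (G - 23)) = G*(G + (-23 + G)) = G*(-23 + 2*G))
k(N(8))*V(-2) = (-4*(-23 + 2*(-4)))*((-6 - 2)/(-2 - 2)) = (-4*(-23 - 8))*(-8/(-4)) = (-4*(-31))*(-1/4*(-8)) = 124*2 = 248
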